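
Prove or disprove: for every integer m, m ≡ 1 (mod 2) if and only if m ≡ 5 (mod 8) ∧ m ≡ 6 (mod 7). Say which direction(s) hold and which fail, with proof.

Only the reverse direction holds.

Forward direction. This fails: m = 1 gives 1 ≡ 1 (mod 2) but 1 ≡ 1 (mod 8), so the conjunction on the right does not hold.

Converse. If m ≡ 5 (mod 8) and m ≡ 6 (mod 7), then by the Chinese remainder theorem m ≡ 13 (mod 56). Since 13 ≡ 1 (mod 2) and 2 ∣ 56, we get m ≡ 1 (mod 2).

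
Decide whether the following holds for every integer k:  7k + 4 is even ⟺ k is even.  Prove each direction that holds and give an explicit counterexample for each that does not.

(←) Suppose k is even; write k = 2j. Then 7k + 4 = 7·(2j) + 4 = 2·7j + 4, which is even.

(→) Suppose 7k + 4 is even. Since 7 is odd, 7k and k have the same parity, so 7k + 4 ≡ k + 4 (mod 2). As 4 is even, 7k + 4 is even exactly when k is even. Thus k is even.

The biconditional holds.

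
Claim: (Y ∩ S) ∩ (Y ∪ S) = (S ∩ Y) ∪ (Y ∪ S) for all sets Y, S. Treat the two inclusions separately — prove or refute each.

Only the forward inclusion holds.

(⊆) Let x ∈ (Y ∩ S) ∩ (Y ∪ S). Then x ∈ Y ∩ S, from which x ∈ (S ∩ Y) ∪ (Y ∪ S).

(⊇) This inclusion fails. Take Y = {1}, S = ∅; then 1 ∈ (S ∩ Y) ∪ (Y ∪ S) but 1 ∉ (Y ∩ S) ∩ (Y ∪ S).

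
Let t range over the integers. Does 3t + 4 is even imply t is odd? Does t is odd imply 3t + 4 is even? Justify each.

Both directions fail.

[⇒] This fails: t = 0 gives 3t + 4 = 4, which is even, but 0 is even, not odd.

[⇐] This also fails: t = 1 is odd, but 3t + 4 = 7 is odd, not even.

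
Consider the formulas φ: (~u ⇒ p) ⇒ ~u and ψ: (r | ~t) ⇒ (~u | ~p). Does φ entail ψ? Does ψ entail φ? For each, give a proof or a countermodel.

Forward direction. Assume the antecedent. If u is true, the antecedent cannot hold. If u is false, (r | ~t) ⇒ (~u | ~p) reduces to true regardless of the other variables. Either way (r | ~t) ⇒ (~u | ~p) holds.

Converse. This fails. Under u = T, t = F, p = F, r = F, the left side is false but the right side is true.

Not equivalent: only (⇒) holds.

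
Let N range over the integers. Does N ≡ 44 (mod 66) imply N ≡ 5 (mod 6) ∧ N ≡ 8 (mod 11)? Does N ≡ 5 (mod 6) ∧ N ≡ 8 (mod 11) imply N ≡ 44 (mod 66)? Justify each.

(⟹) This fails: N = 44 gives 44 ≡ 44 (mod 66) but 44 ≡ 2 (mod 6), so the conjunction on the right does not hold.

(⟸) This fails: N = 41 satisfies both congruences on the right (41 ≡ 5 mod 6 and 41 ≡ 8 mod 11) yet 41 ≡ 41 (mod 66), not 44.

Neither direction holds.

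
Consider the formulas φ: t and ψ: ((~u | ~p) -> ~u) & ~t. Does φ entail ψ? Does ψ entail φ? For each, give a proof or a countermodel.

(⇒) fails and (⇐) fails.

(→) This fails. Under t = T, p = F, u = F, the left side is true but the right side is false.

(←) This fails. Under t = F, p = F, u = F, the left side is false but the right side is true.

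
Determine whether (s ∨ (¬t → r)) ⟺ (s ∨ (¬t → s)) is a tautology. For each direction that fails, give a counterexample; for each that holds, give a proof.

Only the converse holds.

Converse. Assume the antecedent. If s is true, s ∨ (¬t → r) reduces to true regardless of the other variables. If s is false, the antecedent forces (s = F, t = T, r = F) or (s = F, t = T, r = T), and s ∨ (¬t → r) holds there. Either way s ∨ (¬t → r) holds.

Forward direction. This fails. Under s = F, t = F, r = T, the left side is true but the right side is false.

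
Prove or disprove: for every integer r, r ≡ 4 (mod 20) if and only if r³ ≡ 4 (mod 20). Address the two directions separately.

Forward direction. Suppose r ≡ 4 (mod 20). Write r = 20j + 4. Then (20j + 4)³ = 8000j³ + 4800j² + 960j + 64 = 20(400j³ + 240j² + 48j + 3) + 4, so r³ ≡ 4 (mod 20).

Converse. This fails: take r = 14. Then 14³ = 2744 ≡ 4 (mod 20), yet 14 ≡ 14 (mod 20), not 4.

Only the forward implication holds.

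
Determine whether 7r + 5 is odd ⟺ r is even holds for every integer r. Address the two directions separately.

Forward direction. Suppose 7r + 5 is odd. Since 7 is odd, 7r and r have the same parity, so 7r + 5 ≡ r + 5 (mod 2). As 5 is odd, 7r + 5 is odd exactly when r is even. Thus r is even.

Converse. Suppose r is even; write r = 2j. Then 7r + 5 = 7·(2j) + 5 = 2·7j + 5, which is odd.

Equivalent; both directions hold.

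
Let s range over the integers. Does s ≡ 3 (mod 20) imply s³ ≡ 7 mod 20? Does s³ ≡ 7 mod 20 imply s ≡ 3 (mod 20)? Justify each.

The biconditional holds.

Forward direction. Suppose s ≡ 3 (mod 20). Write s = 20j + 3. Then (20j + 3)³ = 8000j³ + 3600j² + 540j + 27 = 20(400j³ + 180j² + 27j + 1) + 7, so s³ ≡ 7 (mod 20).

Converse. Suppose s³ ≡ 7 (mod 20). The only residue r in {0, …, 19} with r³ ≡ 7 (mod 20) is r = 3, so s ≡ 3 (mod 20).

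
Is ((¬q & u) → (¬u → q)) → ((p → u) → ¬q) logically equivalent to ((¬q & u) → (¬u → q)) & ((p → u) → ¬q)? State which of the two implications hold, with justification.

Equivalent; both directions hold.

(⇒) Assume the antecedent. If q is true, the antecedent forces (q = T, p = T, u = F), and the consequent holds there. If q is false, the consequent reduces to true regardless of the other variables. Either way the consequent holds.

(⇐) Assume the antecedent. If q is true, the antecedent forces (q = T, p = T, u = F), and the consequent holds there. If q is false, the consequent reduces to true regardless of the other variables. Either way the consequent holds.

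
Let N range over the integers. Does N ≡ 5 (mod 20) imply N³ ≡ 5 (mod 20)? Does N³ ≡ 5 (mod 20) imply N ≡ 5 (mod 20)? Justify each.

Both directions hold.

(→) Suppose N ≡ 5 (mod 20). Write N = 20j + 5. Then (20j + 5)³ = 8000j³ + 6000j² + 1500j + 125 = 20(400j³ + 300j² + 75j + 6) + 5, so N³ ≡ 5 (mod 20).

(←) Conversely, suppose N³ ≡ 5 (mod 20). The only residue r in {0, …, 19} with r³ ≡ 5 (mod 20) is r = 5, so N ≡ 5 (mod 20).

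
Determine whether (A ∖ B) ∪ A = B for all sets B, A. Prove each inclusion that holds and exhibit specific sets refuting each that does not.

Both inclusions fail.

(⟹) This inclusion fails. Take B = ∅, A = {1}; then 1 ∈ (A ∖ B) ∪ A but 1 ∉ B.

(⟸) This inclusion fails. Take B = {1}, A = ∅; then 1 ∈ B but 1 ∉ (A ∖ B) ∪ A.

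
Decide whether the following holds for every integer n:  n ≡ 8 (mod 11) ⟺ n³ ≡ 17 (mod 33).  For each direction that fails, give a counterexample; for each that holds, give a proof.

Not equivalent: only (⇐) holds.

Forward direction. This fails: take n = 19. Then 19 ≡ 8 (mod 11), but 19³ = 6859 ≡ 28 (mod 33), not 17.

Converse. The residues r modulo 33 with r³ ≡ 17 (mod 33) are exactly {8}, and each is ≡ 8 (mod 11).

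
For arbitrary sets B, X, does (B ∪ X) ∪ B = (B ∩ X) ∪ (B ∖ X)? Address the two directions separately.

The sets are not equal: only the reverse inclusion holds.

(⊆) This inclusion fails. Take B = ∅, X = {1}; then 1 ∈ (B ∪ X) ∪ B but 1 ∉ (B ∩ X) ∪ (B ∖ X).

(⊇) Let x ∈ (B ∩ X) ∪ (B ∖ X). Then either x ∈ B and x ∉ X; or x ∈ B ∩ X. In each case x ∈ (B ∪ X) ∪ B, so (B ∩ X) ∪ (B ∖ X) ⊆ (B ∪ X) ∪ B.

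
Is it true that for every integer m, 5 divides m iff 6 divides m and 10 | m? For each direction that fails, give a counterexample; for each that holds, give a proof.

(⟹) This fails: take m = 5. Certainly 5 ∣ 5, but 6 ∤ 5.

(⟸) Suppose 6 ∣ m and 10 ∣ m. Any common multiple of 6 and 10 is a multiple of their lcm; here lcm(6, 10) = 6·10/gcd(6, 10) = 60/2 = 30, so 30 ∣ m. Since 5 ∣ 30, it follows that 5 ∣ m.

Only the converse holds.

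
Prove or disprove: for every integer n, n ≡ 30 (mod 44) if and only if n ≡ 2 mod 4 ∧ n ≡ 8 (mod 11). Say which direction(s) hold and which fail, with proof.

Equivalent; both directions hold.

Forward direction. Suppose n ≡ 30 (mod 44); write n = 44j + 30. Since 4 ∣ 44, reducing mod 4 gives n ≡ 30 ≡ 2 (mod 4); since 11 ∣ 44, reducing mod 11 gives n ≡ 30 ≡ 8 (mod 11).

Converse. If n ≡ 2 (mod 4) and n ≡ 8 (mod 11), then by the Chinese remainder theorem n ≡ 30 (mod 44). This is exactly n ≡ 30 (mod 44).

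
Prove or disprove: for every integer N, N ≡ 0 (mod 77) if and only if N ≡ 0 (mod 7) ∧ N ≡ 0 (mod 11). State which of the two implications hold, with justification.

(⟹) Suppose N ≡ 0 (mod 77); write N = 77j + 0. Since 7 ∣ 77, reducing mod 7 gives N ≡ 0 (mod 7); since 11 ∣ 77, reducing mod 11 gives N ≡ 0 (mod 11).

(⟸) Conversely, if N ≡ 0 (mod 7) and N ≡ 0 (mod 11), then by the Chinese remainder theorem N ≡ 0 (mod 77). This is exactly N ≡ 0 (mod 77).

Equivalent; both directions hold.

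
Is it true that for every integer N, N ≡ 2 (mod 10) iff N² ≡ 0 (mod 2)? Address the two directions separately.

Converse. This fails: take N = 0. Then 0² = 0 ≡ 0 (mod 2), yet 0 ≡ 0 (mod 10), not 2.

Forward direction. Suppose N ≡ 2 (mod 10). Then N² ≡ 2² = 4 (mod 10), and since 2 ∣ 10, also N² ≡ 0 (mod 2).

The forward direction holds; the converse fails.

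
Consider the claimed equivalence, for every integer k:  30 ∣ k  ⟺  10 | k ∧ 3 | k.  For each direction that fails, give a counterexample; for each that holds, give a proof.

Equivalent; both directions hold.

(⇒) If 30 ∣ k, write k = 30q. Since 30 = 3·10, k = 10·(3q), so 10 ∣ k; and since 30 = 10·3, k = 3·(10q), so 3 ∣ k.

(⇐) Suppose 10 ∣ k and 3 ∣ k. Any common multiple of 10 and 3 is a multiple of their lcm; here gcd(10, 3) = 1, so lcm(10, 3) = 10·3 = 30, so 30 ∣ k.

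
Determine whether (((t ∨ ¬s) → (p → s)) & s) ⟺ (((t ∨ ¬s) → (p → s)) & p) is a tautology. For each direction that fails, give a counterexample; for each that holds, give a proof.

Not equivalent: only (⇐) holds.

[⇒] This fails. Under t = F, s = T, p = F, the left side is true but the right side is false.

[⇐] Assume the antecedent. If t is true, the antecedent forces (t = T, s = T, p = T), and ((t ∨ ¬s) → (p → s)) & s holds there. If t is false, the antecedent forces (t = F, s = T, p = T), and ((t ∨ ¬s) → (p → s)) & s holds there. Either way ((t ∨ ¬s) → (p → s)) & s holds.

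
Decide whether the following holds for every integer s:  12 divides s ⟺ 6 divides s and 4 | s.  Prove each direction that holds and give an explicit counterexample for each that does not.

(→) If 12 ∣ s, write s = 12q. Since 12 = 2·6, s = 6·(2q), so 6 ∣ s; and since 12 = 3·4, s = 4·(3q), so 4 ∣ s.

(←) Suppose 6 ∣ s and 4 ∣ s. Any common multiple of 6 and 4 is a multiple of their lcm; here lcm(6, 4) = 6·4/gcd(6, 4) = 24/2 = 12, so 12 ∣ s.

Both directions hold.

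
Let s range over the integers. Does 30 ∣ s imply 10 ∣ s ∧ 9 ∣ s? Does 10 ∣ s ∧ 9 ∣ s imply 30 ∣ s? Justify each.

(⇐) Suppose 10 ∣ s and 9 ∣ s. Any common multiple of 10 and 9 is a multiple of their lcm; here gcd(10, 9) = 1, so lcm(10, 9) = 10·9 = 90, so 90 ∣ s. Since 30 ∣ 90, it follows that 30 ∣ s.

(⇒) This fails: take s = 30. Certainly 30 ∣ 30, but 9 ∤ 30.

The forward direction fails; the converse holds.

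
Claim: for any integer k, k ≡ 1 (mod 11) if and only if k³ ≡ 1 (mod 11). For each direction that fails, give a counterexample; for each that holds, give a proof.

Both implications hold.

(←) For the converse, argue contrapositively. If k ≢ 1 (mod 11), then k is congruent to one of 0, 2, 3, 4, 5, 6, 7, 8, 9, 10 modulo 11, and these give k³ ≡ 0, 8, 5, 9, 4, 7, 2, 6, 3, 10 respectively — never 1.

(→) Suppose k ≡ 1 (mod 11). Write k = 11j + 1. Then (11j + 1)³ = 1331j³ + 363j² + 33j + 1 = 11(121j³ + 33j² + 3j) + 1, so k³ ≡ 1 (mod 11).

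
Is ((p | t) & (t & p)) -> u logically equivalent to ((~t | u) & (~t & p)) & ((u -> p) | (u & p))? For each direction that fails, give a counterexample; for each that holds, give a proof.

Only the converse holds.

[⇒] This fails. Under t = F, p = F, u = F, the left side is true but the right side is false.

[⇐] Assume the antecedent. If t is true, the antecedent cannot hold. If t is false, ((p | t) & (t & p)) -> u reduces to true regardless of the other variables. Either way ((p | t) & (t & p)) -> u holds.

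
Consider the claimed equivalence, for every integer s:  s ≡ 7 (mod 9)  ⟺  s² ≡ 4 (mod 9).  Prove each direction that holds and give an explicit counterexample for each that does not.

Only the forward direction holds.

[⇐] This fails: take s = 2. Then 2² = 4 ≡ 4 (mod 9), yet 2 ≡ 2 (mod 9), not 7.

[⇒] Suppose s ≡ 7 (mod 9). Write s = 9j + 7. Then (9j + 7)² = 81j² + 126j + 49 = 9(9j² + 14j + 5) + 4, so s² ≡ 4 (mod 9).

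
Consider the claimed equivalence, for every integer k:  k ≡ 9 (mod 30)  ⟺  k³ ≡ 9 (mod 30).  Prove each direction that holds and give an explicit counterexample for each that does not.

(→) Suppose k ≡ 9 (mod 30). Write k = 30j + 9. Then (30j + 9)³ = 27000j³ + 24300j² + 7290j + 729 = 30(900j³ + 810j² + 243j + 24) + 9, so k³ ≡ 9 (mod 30).

(←) Conversely, suppose k³ ≡ 9 (mod 30). The only residue r in {0, …, 29} with r³ ≡ 9 (mod 30) is r = 9, so k ≡ 9 (mod 30).

Equivalent; both directions hold.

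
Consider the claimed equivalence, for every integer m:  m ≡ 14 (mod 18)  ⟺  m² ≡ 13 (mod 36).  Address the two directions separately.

(⇒) fails and (⇐) fails.

(⟹) This fails: take m = 14. Then 14 ≡ 14 (mod 18), but 14² = 196 ≡ 16 (mod 36), not 13.

(⟸) This fails: take m = 7. Then 7² = 49 ≡ 13 (mod 36), yet 7 ≡ 7 (mod 18), not 14.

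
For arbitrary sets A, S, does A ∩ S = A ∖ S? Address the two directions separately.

(⊆) fails and (⊇) fails.

(⊆) This inclusion fails. Take A = {1}, S = {1}; then 1 ∈ A ∩ S but 1 ∉ A ∖ S.

(⊇) This inclusion fails. Take A = {1}, S = ∅; then 1 ∈ A ∖ S but 1 ∉ A ∩ S.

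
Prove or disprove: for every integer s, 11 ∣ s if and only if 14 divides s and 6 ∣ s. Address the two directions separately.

Neither direction holds.

(→) This fails: take s = 11. Certainly 11 ∣ 11, but 14 ∤ 11.

(←) This fails: take s = 42. Both 14 ∣ 42 and 6 ∣ 42, yet 42 is not a multiple of 11 (since 42 = 3·11 + 9), so 11 ∤ 42.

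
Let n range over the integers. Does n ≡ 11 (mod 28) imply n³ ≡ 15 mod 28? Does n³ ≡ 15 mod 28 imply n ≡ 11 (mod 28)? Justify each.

[⇐] This fails: take n = 15. Then 15³ = 3375 ≡ 15 (mod 28), yet 15 ≡ 15 (mod 28), not 11.

[⇒] Suppose n ≡ 11 (mod 28). Write n = 28j + 11. Then (28j + 11)³ = 21952j³ + 25872j² + 10164j + 1331 = 28(784j³ + 924j² + 363j + 47) + 15, so n³ ≡ 15 (mod 28).

(⇒) holds; (⇐) fails.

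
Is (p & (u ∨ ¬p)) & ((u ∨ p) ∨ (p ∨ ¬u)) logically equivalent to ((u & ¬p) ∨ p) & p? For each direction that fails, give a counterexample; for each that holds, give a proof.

(⇒) Assume the antecedent. If u is true, the antecedent forces (u = T, p = T), and ((u & ¬p) ∨ p) & p holds there. If u is false, the antecedent cannot hold. Either way ((u & ¬p) ∨ p) & p holds.

(⇐) This fails. Under u = F, p = T, the left side is false but the right side is true.

The forward direction holds; the converse fails.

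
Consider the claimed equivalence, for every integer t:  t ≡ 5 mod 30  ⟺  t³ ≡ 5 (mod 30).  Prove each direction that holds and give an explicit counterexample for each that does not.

Forward direction. Suppose t ≡ 5 mod 30. Write t = 30j + 5. Then (30j + 5)³ = 27000j³ + 13500j² + 2250j + 125 = 30(900j³ + 450j² + 75j + 4) + 5, so t³ ≡ 5 (mod 30).

Converse. Suppose t³ ≡ 5 (mod 30). The only residue r in {0, …, 29} with r³ ≡ 5 (mod 30) is r = 5, so t ≡ 5 (mod 30).

The biconditional holds.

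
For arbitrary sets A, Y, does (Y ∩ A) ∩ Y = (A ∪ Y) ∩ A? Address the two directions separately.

Forward inclusion. Let x ∈ (Y ∩ A) ∩ Y. Then x ∈ A ∩ Y, from which x ∈ (A ∪ Y) ∩ A.

Reverse inclusion. This inclusion fails. Take A = {1}, Y = ∅; then 1 ∈ (A ∪ Y) ∩ A but 1 ∉ (Y ∩ A) ∩ Y.

(⊆) holds; (⊇) fails.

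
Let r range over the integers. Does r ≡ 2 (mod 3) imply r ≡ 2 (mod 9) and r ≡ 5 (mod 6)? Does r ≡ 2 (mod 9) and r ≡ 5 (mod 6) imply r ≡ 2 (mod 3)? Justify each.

(⇒) fails; (⇐) holds.

[⇒] This fails: r = 2 gives 2 ≡ 2 (mod 3) but 2 ≡ 2 (mod 6), so the conjunction on the right does not hold.

[⇐] Conversely, if r ≡ 2 (mod 9) and r ≡ 5 (mod 6), then by the Chinese remainder theorem r ≡ 11 (mod 18). Since 11 ≡ 2 (mod 3) and 3 ∣ 18, we get r ≡ 2 (mod 3).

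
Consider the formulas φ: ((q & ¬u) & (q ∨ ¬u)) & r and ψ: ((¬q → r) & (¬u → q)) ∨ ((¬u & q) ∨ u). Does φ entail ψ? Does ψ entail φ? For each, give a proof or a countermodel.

Only the forward implication holds.

(⇐) This fails. Under r = F, u = T, q = F, the left side is false but the right side is true.

(⇒) Assume the antecedent. If r is true, the antecedent forces (r = T, u = F, q = T), and the consequent holds there. If r is false, the antecedent cannot hold. Either way the consequent holds.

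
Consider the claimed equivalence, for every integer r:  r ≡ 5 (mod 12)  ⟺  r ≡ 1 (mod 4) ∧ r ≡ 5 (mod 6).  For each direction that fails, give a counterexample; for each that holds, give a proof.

(⟸) If r ≡ 1 (mod 4) and r ≡ 5 (mod 6), then by the Chinese remainder theorem r ≡ 5 (mod 12). This is exactly r ≡ 5 (mod 12).

(⟹) Suppose r ≡ 5 (mod 12); write r = 12j + 5. Since 4 ∣ 12, reducing mod 4 gives r ≡ 5 ≡ 1 (mod 4); since 6 ∣ 12, reducing mod 6 gives r ≡ 5 (mod 6).

Both directions hold.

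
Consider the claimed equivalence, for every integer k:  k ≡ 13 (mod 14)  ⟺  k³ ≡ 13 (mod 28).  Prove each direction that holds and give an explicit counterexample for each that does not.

(⟹) This fails: take k = 27. Then 27 ≡ 13 (mod 14), but 27³ = 19683 ≡ 27 (mod 28), not 13.

(⟸) This fails: take k = 5. Then 5³ = 125 ≡ 13 (mod 28), yet 5 ≡ 5 (mod 14), not 13.

Both directions fail.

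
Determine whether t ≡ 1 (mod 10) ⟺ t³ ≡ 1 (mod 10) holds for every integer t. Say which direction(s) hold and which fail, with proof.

Equivalent; both directions hold.

Forward direction. Suppose t ≡ 1 (mod 10). Write t = 10j + 1. Then (10j + 1)³ = 1000j³ + 300j² + 30j + 1 = 10(100j³ + 30j² + 3j) + 1, so t³ ≡ 1 (mod 10).

Converse. For the converse, argue contrapositively. If t ≢ 1 (mod 10), then t is congruent to one of 0, 2, 3, 4, 5, 6, 7, 8, 9 modulo 10, and these give t³ ≡ 0, 8, 7, 4, 5, 6, 3, 2, 9 respectively — never 1.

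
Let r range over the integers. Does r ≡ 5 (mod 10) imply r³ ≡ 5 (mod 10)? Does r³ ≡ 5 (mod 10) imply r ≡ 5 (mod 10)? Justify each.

[⇐] For the converse, argue contrapositively. If r ≢ 5 (mod 10), then r is congruent to one of 0, 1, 2, 3, 4, 6, 7, 8, 9 modulo 10, and these give r³ ≡ 0, 1, 8, 7, 4, 6, 3, 2, 9 respectively — never 5.

[⇒] Suppose r ≡ 5 (mod 10). Write r = 10j + 5. Then (10j + 5)³ = 1000j³ + 1500j² + 750j + 125 = 10(100j³ + 150j² + 75j + 12) + 5, so r³ ≡ 5 (mod 10).

Both directions hold.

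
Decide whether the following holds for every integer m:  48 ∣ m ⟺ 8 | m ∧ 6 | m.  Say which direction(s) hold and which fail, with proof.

(⇐) This fails: take m = 24. Both 8 ∣ 24 and 6 ∣ 24, yet 24 is not a multiple of 48 (since 24 = 0·48 + 24), so 48 ∤ 24.

(⇒) If 48 ∣ m, write m = 48q. Since 48 = 6·8, m = 8·(6q), so 8 ∣ m; and since 48 = 8·6, m = 6·(8q), so 6 ∣ m.

Not equivalent: only (⇒) holds.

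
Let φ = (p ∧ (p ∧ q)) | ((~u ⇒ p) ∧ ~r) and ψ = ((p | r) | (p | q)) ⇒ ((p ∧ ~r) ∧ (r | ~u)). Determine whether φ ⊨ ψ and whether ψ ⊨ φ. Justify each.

Neither direction holds.

(⟹) This fails. Under p = T, u = T, q = F, r = F, the left side is true but the right side is false.

(⟸) This fails. Under p = F, u = F, q = F, r = F, the left side is false but the right side is true.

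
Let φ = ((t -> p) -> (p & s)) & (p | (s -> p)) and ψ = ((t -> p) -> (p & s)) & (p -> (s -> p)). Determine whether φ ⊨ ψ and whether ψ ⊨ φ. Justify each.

[⇒] Assume the antecedent. If p is true, the antecedent forces (p = T, t = F, s = T) or (p = T, t = T, s = T), and the consequent holds there. If p is false, the antecedent forces (p = F, t = T, s = F), and the consequent holds there. Either way the consequent holds.

[⇐] This fails. Under p = F, t = T, s = T, the left side is false but the right side is true.

(⇒) holds; (⇐) fails.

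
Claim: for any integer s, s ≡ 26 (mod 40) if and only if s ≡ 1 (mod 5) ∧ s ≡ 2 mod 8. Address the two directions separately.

(⟹) Suppose s ≡ 26 (mod 40); write s = 40j + 26. Since 5 ∣ 40, reducing mod 5 gives s ≡ 26 ≡ 1 (mod 5); since 8 ∣ 40, reducing mod 8 gives s ≡ 26 ≡ 2 (mod 8).

(⟸) Conversely, if s ≡ 1 (mod 5) and s ≡ 2 (mod 8), then by the Chinese remainder theorem s ≡ 26 (mod 40). This is exactly s ≡ 26 (mod 40).

Both directions hold; the statement is true.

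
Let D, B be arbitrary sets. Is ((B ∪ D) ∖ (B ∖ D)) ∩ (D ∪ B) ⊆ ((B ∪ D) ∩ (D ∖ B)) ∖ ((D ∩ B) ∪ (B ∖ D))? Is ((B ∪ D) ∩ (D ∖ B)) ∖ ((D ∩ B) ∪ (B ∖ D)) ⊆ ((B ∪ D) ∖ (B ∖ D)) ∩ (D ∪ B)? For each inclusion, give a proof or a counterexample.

Forward inclusion. This inclusion fails. Take D = {1}, B = {1}; then 1 ∈ ((B ∪ D) ∖ (B ∖ D)) ∩ (D ∪ B) but 1 ∉ ((B ∪ D) ∩ (D ∖ B)) ∖ ((D ∩ B) ∪ (B ∖ D)).

Reverse inclusion. Let x ∈ ((B ∪ D) ∩ (D ∖ B)) ∖ ((D ∩ B) ∪ (B ∖ D)). Then x ∈ D and x ∉ B, from which x ∈ ((B ∪ D) ∖ (B ∖ D)) ∩ (D ∪ B).

The sets are not equal: only the reverse inclusion holds.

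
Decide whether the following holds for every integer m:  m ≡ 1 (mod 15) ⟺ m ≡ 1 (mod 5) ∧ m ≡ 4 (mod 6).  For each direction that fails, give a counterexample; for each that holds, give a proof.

(←) If m ≡ 1 (mod 5) and m ≡ 4 (mod 6), then by the Chinese remainder theorem m ≡ 16 (mod 30). Since 16 ≡ 1 (mod 15) and 15 ∣ 30, we get m ≡ 1 (mod 15).

(→) This fails: m = 1 gives 1 ≡ 1 (mod 15) but 1 ≡ 1 (mod 6), so the conjunction on the right does not hold.

(⇒) fails; (⇐) holds.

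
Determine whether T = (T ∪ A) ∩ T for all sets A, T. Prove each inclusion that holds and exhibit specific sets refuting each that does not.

Both inclusions hold.

(⟹) Let x ∈ T. Then either x ∈ T and x ∉ A; or x ∈ A ∩ T. In each case x ∈ (T ∪ A) ∩ T, so T ⊆ (T ∪ A) ∩ T.

(⟸) Let x ∈ (T ∪ A) ∩ T. Then either x ∈ T and x ∉ A; or x ∈ A ∩ T. In each case x ∈ T, so (T ∪ A) ∩ T ⊆ T.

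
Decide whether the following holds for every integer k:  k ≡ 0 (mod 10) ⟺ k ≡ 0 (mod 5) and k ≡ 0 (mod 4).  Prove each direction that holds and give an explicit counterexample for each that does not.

(⟹) This fails: k = 10 gives 10 ≡ 0 (mod 10) but 10 ≡ 2 (mod 4), so the conjunction on the right does not hold.

(⟸) Conversely, if k ≡ 0 (mod 5) and k ≡ 0 (mod 4), then by the Chinese remainder theorem k ≡ 0 (mod 20). Since 0 ≡ 0 (mod 10) and 10 ∣ 20, we get k ≡ 0 (mod 10).

Only the reverse direction holds.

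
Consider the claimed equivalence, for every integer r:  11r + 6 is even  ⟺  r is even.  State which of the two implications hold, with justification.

Both implications hold.

Converse. Suppose r is even; write r = 2j. Then 11r + 6 = 11·(2j) + 6 = 2·11j + 6, which is even.

Forward direction. Suppose 11r + 6 is even. Since 11 is odd, 11r and r have the same parity, so 11r + 6 ≡ r + 6 (mod 2). As 6 is even, 11r + 6 is even exactly when r is even. Thus r is even.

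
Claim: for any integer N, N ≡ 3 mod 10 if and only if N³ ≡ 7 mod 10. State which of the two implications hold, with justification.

The biconditional holds.

Forward direction. Suppose N ≡ 3 mod 10. Write N = 10j + 3. Then (10j + 3)³ = 1000j³ + 900j² + 270j + 27 = 10(100j³ + 90j² + 27j + 2) + 7, so N³ ≡ 7 (mod 10).

Converse. For the converse, argue contrapositively. If N ≢ 3 (mod 10), then N is congruent to one of 0, 1, 2, 4, 5, 6, 7, 8, 9 modulo 10, and these give N³ ≡ 0, 1, 8, 4, 5, 6, 3, 2, 9 respectively — never 7.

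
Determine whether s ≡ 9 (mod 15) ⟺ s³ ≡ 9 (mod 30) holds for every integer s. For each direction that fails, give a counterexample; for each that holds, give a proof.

(⟹) This fails: take s = 24. Then 24 ≡ 9 (mod 15), but 24³ = 13824 ≡ 24 (mod 30), not 9.

(⟸) Conversely, the residues r modulo 30 with r³ ≡ 9 (mod 30) are exactly {9}, and each is ≡ 9 (mod 15).

Not equivalent: only (⇐) holds.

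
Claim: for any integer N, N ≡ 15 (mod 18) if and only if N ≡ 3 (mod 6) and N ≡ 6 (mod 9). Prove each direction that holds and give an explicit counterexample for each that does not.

Forward direction. Suppose N ≡ 15 (mod 18); write N = 18j + 15. Since 6 ∣ 18, reducing mod 6 gives N ≡ 15 ≡ 3 (mod 6); since 9 ∣ 18, reducing mod 9 gives N ≡ 15 ≡ 6 (mod 9).

Converse. If N ≡ 3 (mod 6) and N ≡ 6 (mod 9), then by the Chinese remainder theorem N ≡ 15 (mod 18). This is exactly N ≡ 15 (mod 18).

Both directions hold.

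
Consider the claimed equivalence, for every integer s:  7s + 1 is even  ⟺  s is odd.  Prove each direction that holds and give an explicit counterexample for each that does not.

Both implications hold.

(⇒) Suppose 7s + 1 is even. Since 7 is odd, 7s and s have the same parity, so 7s + 1 ≡ s + 1 (mod 2). As 1 is odd, 7s + 1 is even exactly when s is odd. Thus s is odd.

(⇐) Conversely, suppose s is odd; write s = 2j + 1. Then 7s + 1 = 7·(2j + 1) + 1 = 2·7j + 8, which is even.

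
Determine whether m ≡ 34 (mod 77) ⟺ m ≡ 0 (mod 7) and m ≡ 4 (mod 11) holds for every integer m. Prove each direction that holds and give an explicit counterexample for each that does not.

(⇒) fails and (⇐) fails.

[⇒] This fails: m = 34 gives 34 ≡ 34 (mod 77) but 34 ≡ 6 (mod 7), so the conjunction on the right does not hold.

[⇐] This fails: m = 70 satisfies both congruences on the right (70 ≡ 0 mod 7 and 70 ≡ 4 mod 11) yet 70 ≡ 70 (mod 77), not 34.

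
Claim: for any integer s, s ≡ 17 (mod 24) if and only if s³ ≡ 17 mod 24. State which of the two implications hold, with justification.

(⟹) Suppose s ≡ 17 (mod 24). Write s = 24j + 17. Then (24j + 17)³ = 13824j³ + 29376j² + 20808j + 4913 = 24(576j³ + 1224j² + 867j + 204) + 17, so s³ ≡ 17 (mod 24).

(⟸) Conversely, suppose s³ ≡ 17 (mod 24). The only residue r in {0, …, 23} with r³ ≡ 17 (mod 24) is r = 17, so s ≡ 17 (mod 24).

The biconditional holds.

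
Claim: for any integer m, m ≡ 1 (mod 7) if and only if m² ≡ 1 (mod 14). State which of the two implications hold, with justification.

(⇒) This fails: take m = 8. Then 8 ≡ 1 (mod 7), but 8² = 64 ≡ 8 (mod 14), not 1.

(⇐) This fails: take m = 13. Then 13² = 169 ≡ 1 (mod 14), yet 13 ≡ 6 (mod 7), not 1.

(⇒) fails and (⇐) fails.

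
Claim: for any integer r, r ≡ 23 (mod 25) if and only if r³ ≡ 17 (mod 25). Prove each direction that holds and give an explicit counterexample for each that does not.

Both directions hold; the statement is true.

Forward direction. Suppose r ≡ 23 (mod 25). Write r = 25j + 23. Then (25j + 23)³ = 15625j³ + 43125j² + 39675j + 12167 = 25(625j³ + 1725j² + 1587j + 486) + 17, so r³ ≡ 17 (mod 25).

Converse. Suppose r³ ≡ 17 (mod 25). The only residue r in {0, …, 24} with r³ ≡ 17 (mod 25) is r = 23, so r ≡ 23 (mod 25).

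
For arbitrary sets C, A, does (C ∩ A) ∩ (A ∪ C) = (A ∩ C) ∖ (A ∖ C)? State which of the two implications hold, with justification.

Both inclusions hold; the sets are equal.

Forward inclusion. Let x ∈ (C ∩ A) ∩ (A ∪ C). Then x ∈ C ∩ A, from which x ∈ (A ∩ C) ∖ (A ∖ C).

Reverse inclusion. Let x ∈ (A ∩ C) ∖ (A ∖ C). Then x ∈ C ∩ A, from which x ∈ (C ∩ A) ∩ (A ∪ C).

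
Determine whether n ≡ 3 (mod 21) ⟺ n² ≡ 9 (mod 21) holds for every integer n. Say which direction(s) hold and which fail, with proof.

(⇒) holds; (⇐) fails.

(⟹) Suppose n ≡ 3 (mod 21). Write n = 21j + 3. Then (21j + 3)² = 441j² + 126j + 9 = 21(21j² + 6j) + 9, so n² ≡ 9 (mod 21).

(⟸) This fails: take n = 18. Then 18² = 324 ≡ 9 (mod 21), yet 18 ≡ 18 (mod 21), not 3.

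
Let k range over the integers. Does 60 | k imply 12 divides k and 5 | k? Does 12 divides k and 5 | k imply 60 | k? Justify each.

Both implications hold.

Forward direction. If 60 ∣ k, write k = 60q. Since 60 = 5·12, k = 12·(5q), so 12 ∣ k; and since 60 = 12·5, k = 5·(12q), so 5 ∣ k.

Converse. Suppose 12 ∣ k and 5 ∣ k. Any common multiple of 12 and 5 is a multiple of their lcm; here gcd(12, 5) = 1, so lcm(12, 5) = 12·5 = 60, so 60 ∣ k.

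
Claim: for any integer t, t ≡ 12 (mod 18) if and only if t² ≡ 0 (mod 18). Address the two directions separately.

Not equivalent: only (⇒) holds.

(⇒) Suppose t ≡ 12 (mod 18). Write t = 18j + 12. Then (18j + 12)² = 324j² + 432j + 144 = 18(18j² + 24j + 8) + 0, so t² ≡ 0 (mod 18).

(⇐) This fails: take t = 0. Then 0² = 0 ≡ 0 (mod 18), yet 0 ≡ 0 (mod 18), not 12.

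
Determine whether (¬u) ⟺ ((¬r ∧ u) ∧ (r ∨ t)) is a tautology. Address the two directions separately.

(⇒) fails and (⇐) fails.

(→) This fails. Under r = F, u = F, t = F, the left side is true but the right side is false.

(←) This fails. Under r = F, u = T, t = T, the left side is false but the right side is true.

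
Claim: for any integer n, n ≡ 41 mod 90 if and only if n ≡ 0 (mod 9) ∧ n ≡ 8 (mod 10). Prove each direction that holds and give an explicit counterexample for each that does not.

(⇒) This fails: n = 41 gives 41 ≡ 41 (mod 90) but 41 ≡ 5 (mod 9), so the conjunction on the right does not hold.

(⇐) This fails: n = 18 satisfies both congruences on the right (18 ≡ 0 mod 9 and 18 ≡ 8 mod 10) yet 18 ≡ 18 (mod 90), not 41.

Neither direction holds.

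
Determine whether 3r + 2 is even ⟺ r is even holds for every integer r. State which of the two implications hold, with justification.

Both implications hold.

(⇐) Suppose r is even; write r = 2j. Then 3r + 2 = 3·(2j) + 2 = 2·3j + 2, which is even.

(⇒) Suppose 3r + 2 is even. Since 3 is odd, 3r and r have the same parity, so 3r + 2 ≡ r + 2 (mod 2). As 2 is even, 3r + 2 is even exactly when r is even. Thus r is even.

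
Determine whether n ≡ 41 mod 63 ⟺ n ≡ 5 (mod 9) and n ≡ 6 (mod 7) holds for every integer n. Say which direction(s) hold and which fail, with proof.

[⇐] If n ≡ 5 (mod 9) and n ≡ 6 (mod 7), then by the Chinese remainder theorem n ≡ 41 (mod 63). This is exactly n ≡ 41 (mod 63).

[⇒] Suppose n ≡ 41 (mod 63); write n = 63j + 41. Since 9 ∣ 63, reducing mod 9 gives n ≡ 41 ≡ 5 (mod 9); since 7 ∣ 63, reducing mod 7 gives n ≡ 41 ≡ 6 (mod 7).

Equivalent; both directions hold.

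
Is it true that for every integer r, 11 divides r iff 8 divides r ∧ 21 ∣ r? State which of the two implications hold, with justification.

Neither direction holds.

(⇒) This fails: take r = 11. Certainly 11 ∣ 11, but 8 ∤ 11.

(⇐) This fails: take r = 168. Both 8 ∣ 168 and 21 ∣ 168, yet 168 is not a multiple of 11 (since 168 = 15·11 + 3), so 11 ∤ 168.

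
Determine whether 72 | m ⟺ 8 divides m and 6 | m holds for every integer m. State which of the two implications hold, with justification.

(⇒) holds; (⇐) fails.

(⇐) This fails: take m = 24. Both 8 ∣ 24 and 6 ∣ 24, yet 24 is not a multiple of 72 (since 24 = 0·72 + 24), so 72 ∤ 24.

(⇒) If 72 ∣ m, write m = 72q. Since 72 = 9·8, m = 8·(9q), so 8 ∣ m; and since 72 = 12·6, m = 6·(12q), so 6 ∣ m.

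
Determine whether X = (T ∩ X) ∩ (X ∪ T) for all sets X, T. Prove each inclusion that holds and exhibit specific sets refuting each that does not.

(⊆) fails; (⊇) holds.

(⊇) Let x ∈ (T ∩ X) ∩ (X ∪ T). Then x ∈ X ∩ T, from which x ∈ X.

(⊆) This inclusion fails. Take X = {1}, T = ∅; then 1 ∈ X but 1 ∉ (T ∩ X) ∩ (X ∪ T).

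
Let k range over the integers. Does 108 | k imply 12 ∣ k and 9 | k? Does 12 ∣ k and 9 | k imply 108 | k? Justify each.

(←) This fails: take k = 36. Both 12 ∣ 36 and 9 ∣ 36, yet 36 is not a multiple of 108 (since 36 = 0·108 + 36), so 108 ∤ 36.

(→) If 108 ∣ k, write k = 108q. Since 108 = 9·12, k = 12·(9q), so 12 ∣ k; and since 108 = 12·9, k = 9·(12q), so 9 ∣ k.

Only the forward direction holds.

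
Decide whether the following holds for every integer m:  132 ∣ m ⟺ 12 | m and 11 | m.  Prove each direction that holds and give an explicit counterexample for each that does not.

Forward direction. If 132 ∣ m, write m = 132q. Since 132 = 11·12, m = 12·(11q), so 12 ∣ m; and since 132 = 12·11, m = 11·(12q), so 11 ∣ m.

Converse. Suppose 12 ∣ m and 11 ∣ m. Any common multiple of 12 and 11 is a multiple of their lcm; here gcd(12, 11) = 1, so lcm(12, 11) = 12·11 = 132, so 132 ∣ m.

Equivalent; both directions hold.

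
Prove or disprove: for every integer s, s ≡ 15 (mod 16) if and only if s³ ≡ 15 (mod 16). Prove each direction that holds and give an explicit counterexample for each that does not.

[⇒] Suppose s ≡ 15 (mod 16). Write s = 16j + 15. Then (16j + 15)³ = 4096j³ + 11520j² + 10800j + 3375 = 16(256j³ + 720j² + 675j + 210) + 15, so s³ ≡ 15 (mod 16).

[⇐] Conversely, suppose s³ ≡ 15 (mod 16). The only residue r in {0, …, 15} with r³ ≡ 15 (mod 16) is r = 15, so s ≡ 15 (mod 16).

Equivalent; both directions hold.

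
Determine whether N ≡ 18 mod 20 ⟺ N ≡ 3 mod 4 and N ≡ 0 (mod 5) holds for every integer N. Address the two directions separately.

[⇒] This fails: N = 18 gives 18 ≡ 18 (mod 20) but 18 ≡ 2 (mod 4), so the conjunction on the right does not hold.

[⇐] This fails: N = 15 satisfies both congruences on the right (15 ≡ 3 mod 4 and 15 ≡ 0 mod 5) yet 15 ≡ 15 (mod 20), not 18.

(⇒) fails and (⇐) fails.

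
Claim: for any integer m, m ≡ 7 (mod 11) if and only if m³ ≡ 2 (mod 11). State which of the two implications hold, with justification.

(→) Suppose m ≡ 7 (mod 11). Write m = 11j + 7. Then (11j + 7)³ = 1331j³ + 2541j² + 1617j + 343 = 11(121j³ + 231j² + 147j + 31) + 2, so m³ ≡ 2 (mod 11).

(←) Conversely, suppose m³ ≡ 2 (mod 11). The only residue r in {0, …, 10} with r³ ≡ 2 (mod 11) is r = 7, so m ≡ 7 (mod 11).

Equivalent; both directions hold.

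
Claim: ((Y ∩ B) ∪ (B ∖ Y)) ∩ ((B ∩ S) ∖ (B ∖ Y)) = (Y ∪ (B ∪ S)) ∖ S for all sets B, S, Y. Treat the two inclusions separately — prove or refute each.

Both inclusions fail.

(⊆) This inclusion fails. Take B = {1}, S = {1}, Y = {1}; then 1 ∈ ((Y ∩ B) ∪ (B ∖ Y)) ∩ ((B ∩ S) ∖ (B ∖ Y)) but 1 ∉ (Y ∪ (B ∪ S)) ∖ S.

(⊇) This inclusion fails. Take B = {1}, S = ∅, Y = ∅; then 1 ∈ (Y ∪ (B ∪ S)) ∖ S but 1 ∉ ((Y ∩ B) ∪ (B ∖ Y)) ∩ ((B ∩ S) ∖ (B ∖ Y)).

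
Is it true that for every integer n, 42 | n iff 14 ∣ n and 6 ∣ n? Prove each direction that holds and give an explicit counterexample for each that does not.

[⇒] If 42 ∣ n, write n = 42q. Since 42 = 3·14, n = 14·(3q), so 14 ∣ n; and since 42 = 7·6, n = 6·(7q), so 6 ∣ n.

[⇐] Suppose 14 ∣ n and 6 ∣ n. Any common multiple of 14 and 6 is a multiple of their lcm; here lcm(14, 6) = 14·6/gcd(14, 6) = 84/2 = 42, so 42 ∣ n.

Both implications hold.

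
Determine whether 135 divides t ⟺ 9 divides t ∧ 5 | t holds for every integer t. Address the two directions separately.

Converse. This fails: take t = 45. Both 9 ∣ 45 and 5 ∣ 45, yet 45 is not a multiple of 135 (since 45 = 0·135 + 45), so 135 ∤ 45.

Forward direction. If 135 ∣ t, write t = 135q. Since 135 = 15·9, t = 9·(15q), so 9 ∣ t; and since 135 = 27·5, t = 5·(27q), so 5 ∣ t.

(⇒) holds; (⇐) fails.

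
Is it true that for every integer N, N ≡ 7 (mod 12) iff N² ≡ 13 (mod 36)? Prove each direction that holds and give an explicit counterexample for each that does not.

(⇒) This fails: take N = 19. Then 19 ≡ 7 (mod 12), but 19² = 361 ≡ 1 (mod 36), not 13.

(⇐) This fails: take N = 11. Then 11² = 121 ≡ 13 (mod 36), yet 11 ≡ 11 (mod 12), not 7.

Both directions fail.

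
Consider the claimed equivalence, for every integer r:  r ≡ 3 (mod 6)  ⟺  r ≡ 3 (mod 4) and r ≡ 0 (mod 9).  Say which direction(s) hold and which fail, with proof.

(⇒) This fails: r = 33 gives 33 ≡ 3 (mod 6) but 33 ≡ 1 (mod 4), so the conjunction on the right does not hold.

(⇐) Conversely, if r ≡ 3 (mod 4) and r ≡ 0 (mod 9), then by the Chinese remainder theorem r ≡ 27 (mod 36). Since 27 ≡ 3 (mod 6) and 6 ∣ 36, we get r ≡ 3 (mod 6).

(⇒) fails; (⇐) holds.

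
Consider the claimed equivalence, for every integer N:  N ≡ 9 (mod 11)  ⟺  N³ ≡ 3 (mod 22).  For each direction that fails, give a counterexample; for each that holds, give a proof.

Not equivalent: only (⇐) holds.

(→) This fails: take N = 20. Then 20 ≡ 9 (mod 11), but 20³ = 8000 ≡ 14 (mod 22), not 3.

(←) Conversely, the residues r modulo 22 with r³ ≡ 3 (mod 22) are exactly {9}, and each is ≡ 9 (mod 11).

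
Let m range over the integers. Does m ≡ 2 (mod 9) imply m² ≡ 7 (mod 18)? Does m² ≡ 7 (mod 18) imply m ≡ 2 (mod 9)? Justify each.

(⟹) This fails: take m = 2. Then 2 ≡ 2 (mod 9), but 2² = 4 ≡ 4 (mod 18), not 7.

(⟸) This fails: take m = 5. Then 5² = 25 ≡ 7 (mod 18), yet 5 ≡ 5 (mod 9), not 2.

(⇒) fails and (⇐) fails.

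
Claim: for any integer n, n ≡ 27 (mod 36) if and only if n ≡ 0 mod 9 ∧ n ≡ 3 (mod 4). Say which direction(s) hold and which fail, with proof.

(→) Suppose n ≡ 27 (mod 36); write n = 36j + 27. Since 9 ∣ 36, reducing mod 9 gives n ≡ 27 ≡ 0 (mod 9); since 4 ∣ 36, reducing mod 4 gives n ≡ 27 ≡ 3 (mod 4).

(←) Conversely, if n ≡ 0 (mod 9) and n ≡ 3 (mod 4), then by the Chinese remainder theorem n ≡ 27 (mod 36). This is exactly n ≡ 27 (mod 36).

Equivalent; both directions hold.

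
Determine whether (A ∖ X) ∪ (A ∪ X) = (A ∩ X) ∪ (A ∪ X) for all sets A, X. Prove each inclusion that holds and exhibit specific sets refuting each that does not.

Forward inclusion. Let x ∈ (A ∖ X) ∪ (A ∪ X). Then either x ∈ A and x ∉ X; or x ∈ X and x ∉ A; or x ∈ A ∩ X. In each case x ∈ (A ∩ X) ∪ (A ∪ X), so (A ∖ X) ∪ (A ∪ X) ⊆ (A ∩ X) ∪ (A ∪ X).

Reverse inclusion. Let x ∈ (A ∩ X) ∪ (A ∪ X). Then either x ∈ A and x ∉ X; or x ∈ X and x ∉ A; or x ∈ A ∩ X. In each case x ∈ (A ∖ X) ∪ (A ∪ X), so (A ∩ X) ∪ (A ∪ X) ⊆ (A ∖ X) ∪ (A ∪ X).

Both inclusions hold; the sets are equal.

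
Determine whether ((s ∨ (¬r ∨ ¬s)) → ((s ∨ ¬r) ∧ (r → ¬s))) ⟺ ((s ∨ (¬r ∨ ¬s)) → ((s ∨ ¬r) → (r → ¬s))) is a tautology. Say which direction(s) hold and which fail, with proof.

Only the forward direction holds.

Forward direction. Assume the antecedent. If r is true, the antecedent cannot hold. If r is false, the consequent reduces to true regardless of the other variables. Either way the consequent holds.

Converse. This fails. Under r = T, s = F, the left side is false but the right side is true.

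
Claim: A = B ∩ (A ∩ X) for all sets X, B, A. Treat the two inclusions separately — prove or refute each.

(⊇) Let x ∈ B ∩ (A ∩ X). Then x ∈ X ∩ B ∩ A, from which x ∈ A.

(⊆) This inclusion fails. Take X = ∅, B = ∅, A = {1}; then 1 ∈ A but 1 ∉ B ∩ (A ∩ X).

Only the reverse inclusion holds.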